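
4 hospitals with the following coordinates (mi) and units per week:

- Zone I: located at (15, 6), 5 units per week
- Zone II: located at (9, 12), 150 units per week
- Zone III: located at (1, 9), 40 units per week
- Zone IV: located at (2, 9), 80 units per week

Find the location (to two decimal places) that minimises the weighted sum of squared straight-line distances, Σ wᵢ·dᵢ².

The minimiser of Σwᵢ‖p−pᵢ‖² is the weighted centroid p* = (Σwᵢpᵢ)/(Σwᵢ).
Σwᵢ = 275.
Σwᵢxᵢ = 5·15 + 150·9 + 40·1 + 80·2 = 1625.
Σwᵢyᵢ = 5·6 + 150·12 + 40·9 + 80·9 = 2910.
x* = 1625/275 = 5.91, y* = 2910/275 = 10.58.

(5.91, 10.58)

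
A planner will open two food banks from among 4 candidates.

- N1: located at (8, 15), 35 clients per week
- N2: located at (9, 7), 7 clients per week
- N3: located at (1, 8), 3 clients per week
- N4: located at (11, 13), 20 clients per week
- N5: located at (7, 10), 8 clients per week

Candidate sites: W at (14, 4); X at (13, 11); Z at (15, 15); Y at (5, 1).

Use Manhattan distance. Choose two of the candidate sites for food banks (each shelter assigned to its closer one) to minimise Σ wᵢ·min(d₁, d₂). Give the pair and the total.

{X, Z}, total 482

Evaluate every pair (each demand assigned to the nearer of the two):
  {X, Z}: total = 482
  {X, Y}: total = 540
  {W, X}: total = 552
  {Z, Y}: total = 556
  {W, Z}: total = 576
  {W, Y}: total = 1012
Best pair: {X, Z} with total 482.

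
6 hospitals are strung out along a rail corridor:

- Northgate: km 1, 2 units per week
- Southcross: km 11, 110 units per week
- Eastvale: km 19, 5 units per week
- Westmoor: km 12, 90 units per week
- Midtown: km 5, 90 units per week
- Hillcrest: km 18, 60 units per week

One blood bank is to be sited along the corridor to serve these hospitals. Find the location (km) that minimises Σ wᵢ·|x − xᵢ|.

For a sum of weighted absolute distances on a line, the optimum is the weighted median (not the mean). Total weight W = 357; half-weight = 178.5.
Sort by position and accumulate weight:
  km 1 (Northgate, w=2) → cum 2
  km 5 (Midtown, w=90) → cum 92
  km 11 (Southcross, w=110) → cum 202  ≥ 178.5 → median here
  km 12 (Westmoor, w=90) → cum 292
  km 18 (Hillcrest, w=60) → cum 352
  km 19 (Eastvale, w=5) → cum 357
Optimal location: km 11.

x = 11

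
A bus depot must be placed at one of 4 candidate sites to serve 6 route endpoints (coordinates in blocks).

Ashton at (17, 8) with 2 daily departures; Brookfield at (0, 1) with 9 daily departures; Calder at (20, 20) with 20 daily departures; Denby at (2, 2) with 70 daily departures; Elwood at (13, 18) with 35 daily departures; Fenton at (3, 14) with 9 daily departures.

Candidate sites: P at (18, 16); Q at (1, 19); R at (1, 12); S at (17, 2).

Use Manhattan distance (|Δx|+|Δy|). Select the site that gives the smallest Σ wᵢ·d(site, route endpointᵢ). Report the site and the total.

Total weighted distance at each candidate:
  P (18, 16): total = 2933
  Q (1, 19): total = 2403
  R (1, 12): total = 2124
  S (17, 2): total = 2578
Minimum is at R with total 2124 blocks.

R, total 2124 blocks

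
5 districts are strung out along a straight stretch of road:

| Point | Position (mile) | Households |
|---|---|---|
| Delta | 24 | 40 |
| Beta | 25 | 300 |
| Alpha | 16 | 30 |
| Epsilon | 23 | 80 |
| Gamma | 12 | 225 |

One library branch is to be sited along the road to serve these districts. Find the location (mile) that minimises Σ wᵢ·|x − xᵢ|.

For a sum of weighted absolute distances on a line, the optimum is the weighted median (not the mean). Total weight W = 675; half-weight = 337.5.
Sort by position and accumulate weight:
  mile 12 (Gamma, w=225) → cum 225
  mile 16 (Alpha, w=30) → cum 255
  mile 23 (Epsilon, w=80) → cum 335
  mile 24 (Delta, w=40) → cum 375  ≥ 337.5 → median here
  mile 25 (Beta, w=300) → cum 675
Optimal location: mile 24.

x = 24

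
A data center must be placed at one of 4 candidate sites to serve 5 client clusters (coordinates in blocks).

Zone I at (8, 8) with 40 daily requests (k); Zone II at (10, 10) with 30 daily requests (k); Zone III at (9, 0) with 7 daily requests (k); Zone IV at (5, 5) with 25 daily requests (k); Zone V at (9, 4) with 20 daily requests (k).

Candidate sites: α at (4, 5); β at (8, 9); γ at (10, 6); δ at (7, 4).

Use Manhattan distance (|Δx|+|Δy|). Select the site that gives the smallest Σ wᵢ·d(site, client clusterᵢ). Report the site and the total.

Total weighted distance at each candidate:
  α (4, 5): total = 825
  β (8, 9): total = 495
  γ (10, 6): total = 539
  δ (7, 4): total = 627
Minimum is at β with total 495 blocks.

β, total 495 blocks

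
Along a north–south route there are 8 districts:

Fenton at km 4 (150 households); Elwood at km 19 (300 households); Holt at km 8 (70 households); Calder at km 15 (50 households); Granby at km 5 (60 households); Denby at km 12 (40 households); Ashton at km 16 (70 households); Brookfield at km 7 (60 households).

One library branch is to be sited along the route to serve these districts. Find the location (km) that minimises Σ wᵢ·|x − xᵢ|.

x = 15

For a sum of weighted absolute distances on a line, the optimum is the weighted median (not the mean). Total weight W = 800; half-weight = 400.
Sort by position and accumulate weight:
  km 4 (Fenton, w=150) → cum 150
  km 5 (Granby, w=60) → cum 210
  km 7 (Brookfield, w=60) → cum 270
  km 8 (Holt, w=70) → cum 340
  km 12 (Denby, w=40) → cum 380
  km 15 (Calder, w=50) → cum 430  ≥ 400 → median here
  km 16 (Ashton, w=70) → cum 500
  km 19 (Elwood, w=300) → cum 800
Optimal location: km 15.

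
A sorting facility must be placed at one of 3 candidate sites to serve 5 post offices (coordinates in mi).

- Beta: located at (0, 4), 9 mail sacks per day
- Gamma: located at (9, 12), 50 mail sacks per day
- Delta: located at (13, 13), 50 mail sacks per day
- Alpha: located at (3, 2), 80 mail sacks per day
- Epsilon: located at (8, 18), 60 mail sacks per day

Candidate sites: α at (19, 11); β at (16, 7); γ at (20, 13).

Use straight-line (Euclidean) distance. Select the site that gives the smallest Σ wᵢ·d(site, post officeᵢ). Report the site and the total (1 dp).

β, total 2842.4 mi

Total weighted distance at each candidate:
  α (19, 11): total = 3251.9
  β (16, 7): total = 2842.4
  γ (20, 13): total = 3499.5
Minimum is at β with total 2842.4 mi.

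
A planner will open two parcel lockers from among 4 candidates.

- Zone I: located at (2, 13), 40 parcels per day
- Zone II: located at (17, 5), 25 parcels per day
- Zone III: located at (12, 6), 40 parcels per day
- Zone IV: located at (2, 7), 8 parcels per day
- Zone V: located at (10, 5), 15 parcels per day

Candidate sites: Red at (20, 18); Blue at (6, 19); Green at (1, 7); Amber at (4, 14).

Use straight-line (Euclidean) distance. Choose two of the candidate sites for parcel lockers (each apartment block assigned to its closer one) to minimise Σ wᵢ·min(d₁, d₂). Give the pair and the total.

Evaluate every pair (each demand assigned to the nearer of the two):
  {Green, Amber}: total = 1072.8
  {Red, Amber}: total = 1096.0
  {Blue, Amber}: total = 1157.8
  {Red, Green}: total = 1165.0
  {Blue, Green}: total = 1234.5
  {Red, Blue}: total = 1514.3
Best pair: {Green, Amber} with total 1072.8.

{Green, Amber}, total 1072.8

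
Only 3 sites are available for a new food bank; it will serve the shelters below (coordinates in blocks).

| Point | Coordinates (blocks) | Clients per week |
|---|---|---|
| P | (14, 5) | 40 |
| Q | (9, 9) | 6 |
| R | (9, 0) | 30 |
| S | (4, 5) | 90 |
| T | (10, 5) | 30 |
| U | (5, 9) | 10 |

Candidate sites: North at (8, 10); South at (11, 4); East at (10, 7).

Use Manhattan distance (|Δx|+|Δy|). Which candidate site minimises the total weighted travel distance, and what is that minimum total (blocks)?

South, total 1272 blocks

Total weighted distance at each candidate:
  North (8, 10): total = 1842
  South (11, 4): total = 1272
  East (10, 7): total = 1348
Minimum is at South with total 1272 blocks.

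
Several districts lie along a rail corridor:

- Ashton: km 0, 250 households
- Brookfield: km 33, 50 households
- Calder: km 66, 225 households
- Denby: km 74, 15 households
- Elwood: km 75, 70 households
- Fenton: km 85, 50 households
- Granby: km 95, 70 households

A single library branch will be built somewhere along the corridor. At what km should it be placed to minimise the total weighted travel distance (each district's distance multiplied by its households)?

For a sum of weighted absolute distances on a line, the optimum is the weighted median (not the mean). Total weight W = 730; half-weight = 365.
Sort by position and accumulate weight:
  km 0 (Ashton, w=250) → cum 250
  km 33 (Brookfield, w=50) → cum 300
  km 66 (Calder, w=225) → cum 525  ≥ 365 → median here
  km 74 (Denby, w=15) → cum 540
  km 75 (Elwood, w=70) → cum 610
  km 85 (Fenton, w=50) → cum 660
  km 95 (Granby, w=70) → cum 730
Optimal location: km 66.

x = 66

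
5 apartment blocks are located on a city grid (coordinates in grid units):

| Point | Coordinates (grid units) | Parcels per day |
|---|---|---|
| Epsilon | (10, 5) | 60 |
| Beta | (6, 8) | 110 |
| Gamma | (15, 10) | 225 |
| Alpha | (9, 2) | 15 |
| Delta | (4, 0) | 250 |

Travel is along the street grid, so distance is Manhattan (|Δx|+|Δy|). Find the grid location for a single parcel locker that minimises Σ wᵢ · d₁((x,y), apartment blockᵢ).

(6, 8)

Manhattan distance separates: Σwᵢ(|x−xᵢ|+|y−yᵢ|) = Σwᵢ|x−xᵢ| + Σwᵢ|y−yᵢ|, so x and y are optimised independently as 1-D weighted medians.
Total weight W = 660; half = 330.
x-coordinate, sorted with cumulative weight:
  x=4 (Delta, w=250) cum 250
  x=6 (Beta, w=110) cum 360  ← median
  x=9 (Alpha, w=15) cum 375
  x=10 (Epsilon, w=60) cum 435
  x=15 (Gamma, w=225) cum 660
⇒ x* = 6
y-coordinate, sorted with cumulative weight:
  y=0 (Delta, w=250) cum 250
  y=2 (Alpha, w=15) cum 265
  y=5 (Epsilon, w=60) cum 325
  y=8 (Beta, w=110) cum 435  ← median
  y=10 (Gamma, w=225) cum 660
⇒ y* = 8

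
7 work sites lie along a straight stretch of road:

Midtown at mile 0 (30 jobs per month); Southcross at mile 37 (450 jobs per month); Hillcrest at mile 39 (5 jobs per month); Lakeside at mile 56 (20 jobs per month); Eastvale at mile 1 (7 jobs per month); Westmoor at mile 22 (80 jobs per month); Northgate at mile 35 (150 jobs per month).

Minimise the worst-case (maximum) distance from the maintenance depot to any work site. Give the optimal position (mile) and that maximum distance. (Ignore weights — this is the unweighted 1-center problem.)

location 28, max distance 28

The 1-center on a line is the midpoint of the two extreme points: leftmost at 0, rightmost at 56.
Optimal location = (0 + 56)/2 = 28; maximum distance = (56 − 0)/2 = 28.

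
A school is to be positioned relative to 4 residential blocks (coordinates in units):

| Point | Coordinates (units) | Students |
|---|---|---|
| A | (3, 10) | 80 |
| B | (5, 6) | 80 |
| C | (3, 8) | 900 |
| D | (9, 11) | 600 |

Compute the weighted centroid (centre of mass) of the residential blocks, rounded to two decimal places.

(5.27, 9.08)

The minimiser of Σwᵢ‖p−pᵢ‖² is the weighted centroid p* = (Σwᵢpᵢ)/(Σwᵢ).
Σwᵢ = 1660.
Σwᵢxᵢ = 80·3 + 80·5 + 900·3 + 600·9 = 8740.
Σwᵢyᵢ = 80·10 + 80·6 + 900·8 + 600·11 = 15080.
x* = 8740/1660 = 5.27, y* = 15080/1660 = 9.08.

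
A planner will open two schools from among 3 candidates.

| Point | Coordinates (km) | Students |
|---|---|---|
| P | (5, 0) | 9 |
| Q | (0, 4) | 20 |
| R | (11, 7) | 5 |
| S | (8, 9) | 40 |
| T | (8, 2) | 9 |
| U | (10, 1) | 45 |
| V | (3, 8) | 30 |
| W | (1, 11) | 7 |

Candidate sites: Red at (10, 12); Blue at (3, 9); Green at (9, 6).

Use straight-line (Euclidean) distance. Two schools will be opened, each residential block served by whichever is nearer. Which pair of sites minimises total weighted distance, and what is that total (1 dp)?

Evaluate every pair (each demand assigned to the nearer of the two):
  {Blue, Green}: total = 635.6
  {Red, Green}: total = 906.7
  {Red, Blue}: total = 974.9
Best pair: {Blue, Green} with total 635.6.

{Blue, Green}, total 635.6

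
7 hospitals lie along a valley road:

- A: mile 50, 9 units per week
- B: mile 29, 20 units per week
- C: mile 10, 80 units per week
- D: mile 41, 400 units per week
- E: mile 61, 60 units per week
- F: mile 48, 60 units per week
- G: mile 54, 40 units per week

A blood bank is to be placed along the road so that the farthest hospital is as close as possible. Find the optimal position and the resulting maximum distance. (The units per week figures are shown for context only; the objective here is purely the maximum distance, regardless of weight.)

location 35.5, max distance 25.5

The 1-center on a line is the midpoint of the two extreme points: leftmost at 10, rightmost at 61.
Optimal location = (10 + 61)/2 = 35.5; maximum distance = (61 − 10)/2 = 25.5.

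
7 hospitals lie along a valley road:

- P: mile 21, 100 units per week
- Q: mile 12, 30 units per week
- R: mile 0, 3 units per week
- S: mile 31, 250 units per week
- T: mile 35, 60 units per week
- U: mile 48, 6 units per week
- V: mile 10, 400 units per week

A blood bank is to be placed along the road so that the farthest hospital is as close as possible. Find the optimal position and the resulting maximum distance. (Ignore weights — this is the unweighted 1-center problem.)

The 1-center on a line is the midpoint of the two extreme points: leftmost at 0, rightmost at 48.
Optimal location = (0 + 48)/2 = 24; maximum distance = (48 − 0)/2 = 24.

location 24, max distance 24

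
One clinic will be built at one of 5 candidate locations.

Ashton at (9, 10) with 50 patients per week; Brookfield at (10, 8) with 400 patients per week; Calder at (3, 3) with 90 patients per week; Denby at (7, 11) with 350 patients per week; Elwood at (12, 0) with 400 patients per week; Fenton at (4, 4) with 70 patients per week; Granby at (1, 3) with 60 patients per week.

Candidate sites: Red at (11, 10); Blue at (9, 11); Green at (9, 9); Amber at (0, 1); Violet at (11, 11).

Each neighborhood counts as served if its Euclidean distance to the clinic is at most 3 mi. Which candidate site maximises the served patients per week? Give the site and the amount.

Coverage radius r = 3 mi; a point is covered iff (Δx)²+(Δy)² ≤ 3² = 9.
  Red (11, 10): covers {Ashton, Brookfield} → 450
  Blue (9, 11): covers {Ashton, Denby} → 400
  Green (9, 9): covers {Ashton, Brookfield, Denby} → 800
  Amber (0, 1): covers {Granby} → 60
  Violet (11, 11): covers {Ashton} → 50
Maximum coverage at Green: 800 patients per week.

Green, covering 800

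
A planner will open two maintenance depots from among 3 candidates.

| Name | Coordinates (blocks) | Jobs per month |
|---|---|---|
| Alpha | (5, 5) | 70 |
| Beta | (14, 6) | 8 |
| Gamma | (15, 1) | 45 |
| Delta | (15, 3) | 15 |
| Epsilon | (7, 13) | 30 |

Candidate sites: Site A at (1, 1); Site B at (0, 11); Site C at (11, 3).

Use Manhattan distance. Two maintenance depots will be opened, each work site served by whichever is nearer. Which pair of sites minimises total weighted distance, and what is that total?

{Site B, Site C}, total 1208

Evaluate every pair (each demand assigned to the nearer of the two):
  {Site B, Site C}: total = 1208
  {Site A, Site C}: total = 1358
  {Site A, Site B}: total = 1844
Best pair: {Site B, Site C} with total 1208.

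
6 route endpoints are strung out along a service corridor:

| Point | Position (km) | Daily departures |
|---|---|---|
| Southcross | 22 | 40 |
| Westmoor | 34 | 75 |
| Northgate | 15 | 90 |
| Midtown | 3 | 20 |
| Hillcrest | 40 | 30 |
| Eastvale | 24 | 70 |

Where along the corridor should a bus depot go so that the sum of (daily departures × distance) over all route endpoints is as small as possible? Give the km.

For a sum of weighted absolute distances on a line, the optimum is the weighted median (not the mean). Total weight W = 325; half-weight = 162.5.
Sort by position and accumulate weight:
  km 3 (Midtown, w=20) → cum 20
  km 15 (Northgate, w=90) → cum 110
  km 22 (Southcross, w=40) → cum 150
  km 24 (Eastvale, w=70) → cum 220  ≥ 162.5 → median here
  km 34 (Westmoor, w=75) → cum 295
  km 40 (Hillcrest, w=30) → cum 325
Optimal location: km 24.

x = 24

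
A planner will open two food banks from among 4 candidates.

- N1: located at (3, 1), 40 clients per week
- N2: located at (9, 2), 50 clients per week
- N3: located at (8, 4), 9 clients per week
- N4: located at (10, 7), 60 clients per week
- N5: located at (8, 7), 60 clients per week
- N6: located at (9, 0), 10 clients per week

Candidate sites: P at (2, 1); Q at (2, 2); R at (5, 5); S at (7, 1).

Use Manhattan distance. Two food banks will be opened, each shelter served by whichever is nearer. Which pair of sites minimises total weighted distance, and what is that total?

{R, S}, total 1096

Evaluate every pair (each demand assigned to the nearer of the two):
  {R, S}: total = 1096
  {P, S}: total = 1216
  {P, R}: total = 1226
  {Q, S}: total = 1256
  {Q, R}: total = 1276
  {P, Q}: total = 1982
Best pair: {R, S} with total 1096.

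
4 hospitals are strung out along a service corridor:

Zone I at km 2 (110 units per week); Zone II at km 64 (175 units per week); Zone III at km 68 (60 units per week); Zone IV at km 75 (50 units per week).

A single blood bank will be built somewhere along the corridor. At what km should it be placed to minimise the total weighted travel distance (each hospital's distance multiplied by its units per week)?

For a sum of weighted absolute distances on a line, the optimum is the weighted median (not the mean). Total weight W = 395; half-weight = 197.5.
Sort by position and accumulate weight:
  km 2 (Zone I, w=110) → cum 110
  km 64 (Zone II, w=175) → cum 285  ≥ 197.5 → median here
  km 68 (Zone III, w=60) → cum 345
  km 75 (Zone IV, w=50) → cum 395
Optimal location: km 64.

x = 64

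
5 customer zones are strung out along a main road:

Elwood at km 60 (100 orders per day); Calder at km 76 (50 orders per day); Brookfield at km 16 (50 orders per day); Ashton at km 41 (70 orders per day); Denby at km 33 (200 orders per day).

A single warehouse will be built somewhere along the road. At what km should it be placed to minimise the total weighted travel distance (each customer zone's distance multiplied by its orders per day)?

x = 33

For a sum of weighted absolute distances on a line, the optimum is the weighted median (not the mean). Total weight W = 470; half-weight = 235.
Sort by position and accumulate weight:
  km 16 (Brookfield, w=50) → cum 50
  km 33 (Denby, w=200) → cum 250  ≥ 235 → median here
  km 41 (Ashton, w=70) → cum 320
  km 60 (Elwood, w=100) → cum 420
  km 76 (Calder, w=50) → cum 470
Optimal location: km 33.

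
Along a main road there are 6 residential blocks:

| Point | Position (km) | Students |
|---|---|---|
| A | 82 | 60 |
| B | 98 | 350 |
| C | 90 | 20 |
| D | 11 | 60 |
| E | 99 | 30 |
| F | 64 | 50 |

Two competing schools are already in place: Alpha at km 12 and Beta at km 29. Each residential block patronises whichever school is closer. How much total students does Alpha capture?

The indifferent point is the midpoint (12+29)/2 = 20.5; residential blocks left of it (closer to Alpha at 12) go to Alpha, those right go to Beta.
  D at 11 (w=60) → Alpha
  F at 64 (w=50) → Beta
  A at 82 (w=60) → Beta
  C at 90 (w=20) → Beta
  B at 98 (w=350) → Beta
  E at 99 (w=30) → Beta
Alpha captures 60; Beta captures 510.

60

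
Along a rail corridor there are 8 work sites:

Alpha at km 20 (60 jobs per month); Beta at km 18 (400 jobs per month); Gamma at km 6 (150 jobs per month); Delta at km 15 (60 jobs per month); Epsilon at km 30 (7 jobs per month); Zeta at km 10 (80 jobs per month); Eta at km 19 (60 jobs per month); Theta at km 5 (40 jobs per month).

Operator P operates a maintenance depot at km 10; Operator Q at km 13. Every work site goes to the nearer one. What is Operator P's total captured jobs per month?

270

The indifferent point is the midpoint (10+13)/2 = 11.5; work sites left of it (closer to Operator P at 10) go to Operator P, those right go to Operator Q.
  Theta at 5 (w=40) → Operator P
  Gamma at 6 (w=150) → Operator P
  Zeta at 10 (w=80) → Operator P
  Delta at 15 (w=60) → Operator Q
  Beta at 18 (w=400) → Operator Q
  Eta at 19 (w=60) → Operator Q
  Alpha at 20 (w=60) → Operator Q
  Epsilon at 30 (w=7) → Operator Q
Operator P captures 270; Operator Q captures 587.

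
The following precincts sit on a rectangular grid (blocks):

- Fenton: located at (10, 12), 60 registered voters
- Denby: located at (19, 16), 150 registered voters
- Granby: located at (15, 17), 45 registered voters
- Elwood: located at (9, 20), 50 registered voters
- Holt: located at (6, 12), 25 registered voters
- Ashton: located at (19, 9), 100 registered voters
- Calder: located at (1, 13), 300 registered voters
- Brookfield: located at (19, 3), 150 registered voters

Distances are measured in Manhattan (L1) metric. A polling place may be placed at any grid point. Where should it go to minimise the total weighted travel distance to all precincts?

(15, 13)

Manhattan distance separates: Σwᵢ(|x−xᵢ|+|y−yᵢ|) = Σwᵢ|x−xᵢ| + Σwᵢ|y−yᵢ|, so x and y are optimised independently as 1-D weighted medians.
Total weight W = 880; half = 440.
x-coordinate, sorted with cumulative weight:
  x=1 (Calder, w=300) cum 300
  x=6 (Holt, w=25) cum 325
  x=9 (Elwood, w=50) cum 375
  x=10 (Fenton, w=60) cum 435
  x=15 (Granby, w=45) cum 480  ← median
  x=19 (Denby, w=150) cum 630
  x=19 (Ashton, w=100) cum 730
  x=19 (Brookfield, w=150) cum 880
⇒ x* = 15
y-coordinate, sorted with cumulative weight:
  y=3 (Brookfield, w=150) cum 150
  y=9 (Ashton, w=100) cum 250
  y=12 (Fenton, w=60) cum 310
  y=12 (Holt, w=25) cum 335
  y=13 (Calder, w=300) cum 635  ← median
  y=16 (Denby, w=150) cum 785
  y=17 (Granby, w=45) cum 830
  y=20 (Elwood, w=50) cum 880
⇒ y* = 13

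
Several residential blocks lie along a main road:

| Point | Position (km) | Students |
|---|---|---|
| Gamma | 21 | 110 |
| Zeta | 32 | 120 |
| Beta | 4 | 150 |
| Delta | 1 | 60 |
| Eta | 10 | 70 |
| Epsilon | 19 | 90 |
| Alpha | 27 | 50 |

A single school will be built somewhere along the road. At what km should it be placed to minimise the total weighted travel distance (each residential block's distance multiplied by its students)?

For a sum of weighted absolute distances on a line, the optimum is the weighted median (not the mean). Total weight W = 650; half-weight = 325.
Sort by position and accumulate weight:
  km 1 (Delta, w=60) → cum 60
  km 4 (Beta, w=150) → cum 210
  km 10 (Eta, w=70) → cum 280
  km 19 (Epsilon, w=90) → cum 370  ≥ 325 → median here
  km 21 (Gamma, w=110) → cum 480
  km 27 (Alpha, w=50) → cum 530
  km 32 (Zeta, w=120) → cum 650
Optimal location: km 19.

x = 19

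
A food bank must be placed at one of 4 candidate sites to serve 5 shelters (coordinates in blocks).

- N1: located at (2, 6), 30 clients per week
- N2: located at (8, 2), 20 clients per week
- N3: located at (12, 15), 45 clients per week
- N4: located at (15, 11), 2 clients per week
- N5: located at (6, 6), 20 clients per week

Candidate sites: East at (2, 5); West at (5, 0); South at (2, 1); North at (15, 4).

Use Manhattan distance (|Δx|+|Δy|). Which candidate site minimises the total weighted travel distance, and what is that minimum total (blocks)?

Total weighted distance at each candidate:
  East (2, 5): total = 1248
  West (5, 0): total = 1542
  South (2, 1): total = 1596
  North (15, 4): total = 1494
Minimum is at East with total 1248 blocks.

East, total 1248 blocks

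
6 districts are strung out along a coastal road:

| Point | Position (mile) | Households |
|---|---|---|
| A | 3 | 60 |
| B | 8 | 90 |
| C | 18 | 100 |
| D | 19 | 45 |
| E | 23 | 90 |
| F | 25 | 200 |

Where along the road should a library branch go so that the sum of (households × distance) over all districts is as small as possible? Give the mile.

For a sum of weighted absolute distances on a line, the optimum is the weighted median (not the mean). Total weight W = 585; half-weight = 292.5.
Sort by position and accumulate weight:
  mile 3 (A, w=60) → cum 60
  mile 8 (B, w=90) → cum 150
  mile 18 (C, w=100) → cum 250
  mile 19 (D, w=45) → cum 295  ≥ 292.5 → median here
  mile 23 (E, w=90) → cum 385
  mile 25 (F, w=200) → cum 585
Optimal location: mile 19.

x = 19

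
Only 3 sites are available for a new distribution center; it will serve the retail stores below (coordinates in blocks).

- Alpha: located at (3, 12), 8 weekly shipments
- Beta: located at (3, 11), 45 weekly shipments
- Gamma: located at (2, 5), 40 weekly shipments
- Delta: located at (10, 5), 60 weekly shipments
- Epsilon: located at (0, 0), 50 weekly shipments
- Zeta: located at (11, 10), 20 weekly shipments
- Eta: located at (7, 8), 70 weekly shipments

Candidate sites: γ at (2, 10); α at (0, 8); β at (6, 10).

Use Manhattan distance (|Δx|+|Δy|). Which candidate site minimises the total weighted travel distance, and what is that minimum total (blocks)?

Total weighted distance at each candidate:
  γ (2, 10): total = 2364
  α (0, 8): total = 2456
  β (6, 10): total = 2230
Minimum is at β with total 2230 blocks.

β, total 2230 blocks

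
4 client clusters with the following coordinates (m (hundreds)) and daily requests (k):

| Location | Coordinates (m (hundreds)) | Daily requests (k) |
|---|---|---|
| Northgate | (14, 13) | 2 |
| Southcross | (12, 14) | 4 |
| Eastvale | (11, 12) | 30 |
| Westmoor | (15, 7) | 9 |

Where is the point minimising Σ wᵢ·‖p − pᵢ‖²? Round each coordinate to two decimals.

The minimiser of Σwᵢ‖p−pᵢ‖² is the weighted centroid p* = (Σwᵢpᵢ)/(Σwᵢ).
Σwᵢ = 45.
Σwᵢxᵢ = 2·14 + 4·12 + 30·11 + 9·15 = 541.
Σwᵢyᵢ = 2·13 + 4·14 + 30·12 + 9·7 = 505.
x* = 541/45 = 12.02, y* = 505/45 = 11.22.

(12.02, 11.22)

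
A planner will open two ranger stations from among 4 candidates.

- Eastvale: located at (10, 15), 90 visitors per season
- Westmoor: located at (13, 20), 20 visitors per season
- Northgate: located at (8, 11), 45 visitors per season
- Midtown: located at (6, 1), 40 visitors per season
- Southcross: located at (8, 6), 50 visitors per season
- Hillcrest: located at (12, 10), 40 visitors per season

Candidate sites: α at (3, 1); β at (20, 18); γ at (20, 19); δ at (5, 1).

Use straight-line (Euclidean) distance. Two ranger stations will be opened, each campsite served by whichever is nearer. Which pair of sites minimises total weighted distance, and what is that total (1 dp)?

{β, δ}, total 2339.1

Evaluate every pair (each demand assigned to the nearer of the two):
  {β, δ}: total = 2339.1
  {γ, δ}: total = 2368.2
  {α, β}: total = 2514.4
  {α, γ}: total = 2569.1
  {α, δ}: total = 3007.7
  {β, γ}: total = 3888.2
Best pair: {β, δ} with total 2339.1.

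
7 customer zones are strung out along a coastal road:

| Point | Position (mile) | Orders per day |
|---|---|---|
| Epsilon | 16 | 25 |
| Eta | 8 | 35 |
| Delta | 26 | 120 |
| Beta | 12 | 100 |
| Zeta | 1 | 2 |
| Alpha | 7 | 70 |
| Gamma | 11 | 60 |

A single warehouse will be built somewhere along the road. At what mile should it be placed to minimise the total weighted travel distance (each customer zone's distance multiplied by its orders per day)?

For a sum of weighted absolute distances on a line, the optimum is the weighted median (not the mean). Total weight W = 412; half-weight = 206.
Sort by position and accumulate weight:
  mile 1 (Zeta, w=2) → cum 2
  mile 7 (Alpha, w=70) → cum 72
  mile 8 (Eta, w=35) → cum 107
  mile 11 (Gamma, w=60) → cum 167
  mile 12 (Beta, w=100) → cum 267  ≥ 206 → median here
  mile 16 (Epsilon, w=25) → cum 292
  mile 26 (Delta, w=120) → cum 412
Optimal location: mile 12.

x = 12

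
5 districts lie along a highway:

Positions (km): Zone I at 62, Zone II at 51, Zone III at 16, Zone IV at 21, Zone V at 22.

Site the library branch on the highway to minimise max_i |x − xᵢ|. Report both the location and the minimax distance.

The 1-center on a line is the midpoint of the two extreme points: leftmost at 16, rightmost at 62.
Optimal location = (16 + 62)/2 = 39; maximum distance = (62 − 16)/2 = 23.

location 39, max distance 23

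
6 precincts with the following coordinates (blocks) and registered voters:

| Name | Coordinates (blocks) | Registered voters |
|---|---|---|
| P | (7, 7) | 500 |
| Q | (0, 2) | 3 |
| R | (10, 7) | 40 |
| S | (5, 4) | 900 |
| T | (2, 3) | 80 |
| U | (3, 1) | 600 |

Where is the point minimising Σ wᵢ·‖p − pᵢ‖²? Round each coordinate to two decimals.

(4.88, 3.87)

The minimiser of Σwᵢ‖p−pᵢ‖² is the weighted centroid p* = (Σwᵢpᵢ)/(Σwᵢ).
Σwᵢ = 2123.
Σwᵢxᵢ = 500·7 + 3·0 + 40·10 + 900·5 + 80·2 + 600·3 = 10360.
Σwᵢyᵢ = 500·7 + 3·2 + 40·7 + 900·4 + 80·3 + 600·1 = 8226.
x* = 10360/2123 = 4.88, y* = 8226/2123 = 3.87.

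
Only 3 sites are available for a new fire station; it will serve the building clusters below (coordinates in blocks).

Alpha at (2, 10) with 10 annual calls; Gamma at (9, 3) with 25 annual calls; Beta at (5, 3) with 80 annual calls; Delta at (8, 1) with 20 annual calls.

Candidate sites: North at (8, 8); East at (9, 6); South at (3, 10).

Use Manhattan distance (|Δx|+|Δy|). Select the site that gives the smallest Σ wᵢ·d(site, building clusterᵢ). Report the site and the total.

East, total 865 blocks

Total weighted distance at each candidate:
  North (8, 8): total = 1010
  East (9, 6): total = 865
  South (3, 10): total = 1335
Minimum is at East with total 865 blocks.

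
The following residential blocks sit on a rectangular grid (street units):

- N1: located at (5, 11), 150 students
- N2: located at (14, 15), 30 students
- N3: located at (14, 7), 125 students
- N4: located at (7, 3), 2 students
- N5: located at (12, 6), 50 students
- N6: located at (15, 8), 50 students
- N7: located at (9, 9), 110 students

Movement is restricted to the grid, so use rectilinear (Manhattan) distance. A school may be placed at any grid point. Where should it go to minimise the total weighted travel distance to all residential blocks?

Manhattan distance separates: Σwᵢ(|x−xᵢ|+|y−yᵢ|) = Σwᵢ|x−xᵢ| + Σwᵢ|y−yᵢ|, so x and y are optimised independently as 1-D weighted medians.
Total weight W = 517; half = 258.5.
x-coordinate, sorted with cumulative weight:
  x=5 (N1, w=150) cum 150
  x=7 (N4, w=2) cum 152
  x=9 (N7, w=110) cum 262  ← median
  x=12 (N5, w=50) cum 312
  x=14 (N2, w=30) cum 342
  x=14 (N3, w=125) cum 467
  x=15 (N6, w=50) cum 517
⇒ x* = 9
y-coordinate, sorted with cumulative weight:
  y=3 (N4, w=2) cum 2
  y=6 (N5, w=50) cum 52
  y=7 (N3, w=125) cum 177
  y=8 (N6, w=50) cum 227
  y=9 (N7, w=110) cum 337  ← median
  y=11 (N1, w=150) cum 487
  y=15 (N2, w=30) cum 517
⇒ y* = 9

(9, 9)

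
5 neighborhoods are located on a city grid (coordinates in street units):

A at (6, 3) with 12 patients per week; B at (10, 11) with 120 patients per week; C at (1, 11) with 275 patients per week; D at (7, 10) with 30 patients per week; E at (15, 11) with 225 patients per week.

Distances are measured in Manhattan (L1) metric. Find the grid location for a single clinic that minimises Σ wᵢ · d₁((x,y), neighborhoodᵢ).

(10, 11)

Manhattan distance separates: Σwᵢ(|x−xᵢ|+|y−yᵢ|) = Σwᵢ|x−xᵢ| + Σwᵢ|y−yᵢ|, so x and y are optimised independently as 1-D weighted medians.
Total weight W = 662; half = 331.
x-coordinate, sorted with cumulative weight:
  x=1 (C, w=275) cum 275
  x=6 (A, w=12) cum 287
  x=7 (D, w=30) cum 317
  x=10 (B, w=120) cum 437  ← median
  x=15 (E, w=225) cum 662
⇒ x* = 10
y-coordinate, sorted with cumulative weight:
  y=3 (A, w=12) cum 12
  y=10 (D, w=30) cum 42
  y=11 (B, w=120) cum 162
  y=11 (C, w=275) cum 437  ← median
  y=11 (E, w=225) cum 662
⇒ y* = 11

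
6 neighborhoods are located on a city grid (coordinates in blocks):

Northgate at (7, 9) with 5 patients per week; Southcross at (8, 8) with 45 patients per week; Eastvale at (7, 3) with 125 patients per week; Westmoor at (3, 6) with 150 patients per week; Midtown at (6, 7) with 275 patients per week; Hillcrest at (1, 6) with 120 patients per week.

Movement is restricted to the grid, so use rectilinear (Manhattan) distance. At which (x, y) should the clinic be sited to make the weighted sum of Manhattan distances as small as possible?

(6, 6)

Manhattan distance separates: Σwᵢ(|x−xᵢ|+|y−yᵢ|) = Σwᵢ|x−xᵢ| + Σwᵢ|y−yᵢ|, so x and y are optimised independently as 1-D weighted medians.
Total weight W = 720; half = 360.
x-coordinate, sorted with cumulative weight:
  x=1 (Hillcrest, w=120) cum 120
  x=3 (Westmoor, w=150) cum 270
  x=6 (Midtown, w=275) cum 545  ← median
  x=7 (Northgate, w=5) cum 550
  x=7 (Eastvale, w=125) cum 675
  x=8 (Southcross, w=45) cum 720
⇒ x* = 6
y-coordinate, sorted with cumulative weight:
  y=3 (Eastvale, w=125) cum 125
  y=6 (Westmoor, w=150) cum 275
  y=6 (Hillcrest, w=120) cum 395  ← median
  y=7 (Midtown, w=275) cum 670
  y=8 (Southcross, w=45) cum 715
  y=9 (Northgate, w=5) cum 720
⇒ y* = 6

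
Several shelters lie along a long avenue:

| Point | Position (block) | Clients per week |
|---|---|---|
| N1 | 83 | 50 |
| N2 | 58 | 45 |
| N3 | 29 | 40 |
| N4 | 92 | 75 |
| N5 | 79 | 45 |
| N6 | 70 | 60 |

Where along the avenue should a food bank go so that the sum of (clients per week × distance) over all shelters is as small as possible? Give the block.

x = 79

For a sum of weighted absolute distances on a line, the optimum is the weighted median (not the mean). Total weight W = 315; half-weight = 157.5.
Sort by position and accumulate weight:
  block 29 (N3, w=40) → cum 40
  block 58 (N2, w=45) → cum 85
  block 70 (N6, w=60) → cum 145
  block 79 (N5, w=45) → cum 190  ≥ 157.5 → median here
  block 83 (N1, w=50) → cum 240
  block 92 (N4, w=75) → cum 315
Optimal location: block 79.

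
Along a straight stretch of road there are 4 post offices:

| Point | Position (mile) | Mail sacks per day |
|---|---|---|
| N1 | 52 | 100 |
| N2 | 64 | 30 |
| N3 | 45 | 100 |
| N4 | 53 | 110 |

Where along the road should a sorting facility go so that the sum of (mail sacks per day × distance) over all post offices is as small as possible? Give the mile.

For a sum of weighted absolute distances on a line, the optimum is the weighted median (not the mean). Total weight W = 340; half-weight = 170.
Sort by position and accumulate weight:
  mile 45 (N3, w=100) → cum 100
  mile 52 (N1, w=100) → cum 200  ≥ 170 → median here
  mile 53 (N4, w=110) → cum 310
  mile 64 (N2, w=30) → cum 340
Optimal location: mile 52.

x = 52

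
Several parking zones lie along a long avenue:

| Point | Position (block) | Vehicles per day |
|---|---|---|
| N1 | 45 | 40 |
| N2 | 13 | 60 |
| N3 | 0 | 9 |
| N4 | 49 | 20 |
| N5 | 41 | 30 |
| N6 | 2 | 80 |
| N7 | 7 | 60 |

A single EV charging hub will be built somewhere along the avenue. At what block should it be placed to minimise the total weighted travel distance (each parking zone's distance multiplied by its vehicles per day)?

For a sum of weighted absolute distances on a line, the optimum is the weighted median (not the mean). Total weight W = 299; half-weight = 149.5.
Sort by position and accumulate weight:
  block 0 (N3, w=9) → cum 9
  block 2 (N6, w=80) → cum 89
  block 7 (N7, w=60) → cum 149
  block 13 (N2, w=60) → cum 209  ≥ 149.5 → median here
  block 41 (N5, w=30) → cum 239
  block 45 (N1, w=40) → cum 279
  block 49 (N4, w=20) → cum 299
Optimal location: block 13.

x = 13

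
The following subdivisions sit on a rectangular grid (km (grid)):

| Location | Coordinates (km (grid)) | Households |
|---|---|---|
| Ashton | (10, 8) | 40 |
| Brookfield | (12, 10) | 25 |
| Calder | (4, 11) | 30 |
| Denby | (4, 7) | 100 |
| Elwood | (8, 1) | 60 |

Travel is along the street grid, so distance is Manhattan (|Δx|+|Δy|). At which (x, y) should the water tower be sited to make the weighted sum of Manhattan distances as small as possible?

Manhattan distance separates: Σwᵢ(|x−xᵢ|+|y−yᵢ|) = Σwᵢ|x−xᵢ| + Σwᵢ|y−yᵢ|, so x and y are optimised independently as 1-D weighted medians.
Total weight W = 255; half = 127.5.
x-coordinate, sorted with cumulative weight:
  x=4 (Calder, w=30) cum 30
  x=4 (Denby, w=100) cum 130  ← median
  x=8 (Elwood, w=60) cum 190
  x=10 (Ashton, w=40) cum 230
  x=12 (Brookfield, w=25) cum 255
⇒ x* = 4
y-coordinate, sorted with cumulative weight:
  y=1 (Elwood, w=60) cum 60
  y=7 (Denby, w=100) cum 160  ← median
  y=8 (Ashton, w=40) cum 200
  y=10 (Brookfield, w=25) cum 225
  y=11 (Calder, w=30) cum 255
⇒ y* = 7

(4, 7)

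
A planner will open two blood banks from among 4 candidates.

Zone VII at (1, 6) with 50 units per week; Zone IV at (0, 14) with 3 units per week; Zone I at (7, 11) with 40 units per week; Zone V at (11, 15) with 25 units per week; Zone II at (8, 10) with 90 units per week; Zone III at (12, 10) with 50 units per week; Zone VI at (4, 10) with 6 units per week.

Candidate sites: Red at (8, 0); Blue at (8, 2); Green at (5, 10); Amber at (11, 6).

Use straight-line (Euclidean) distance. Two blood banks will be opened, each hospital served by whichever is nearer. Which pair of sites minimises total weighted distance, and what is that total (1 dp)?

Evaluate every pair (each demand assigned to the nearer of the two):
  {Green, Amber}: total = 1068.9
  {Red, Green}: total = 1212.8
  {Blue, Green}: total = 1212.8
  {Blue, Amber}: total = 1629.6
  {Red, Amber}: total = 1687.4
  {Red, Blue}: total = 2363.0
Best pair: {Green, Amber} with total 1068.9.

{Green, Amber}, total 1068.9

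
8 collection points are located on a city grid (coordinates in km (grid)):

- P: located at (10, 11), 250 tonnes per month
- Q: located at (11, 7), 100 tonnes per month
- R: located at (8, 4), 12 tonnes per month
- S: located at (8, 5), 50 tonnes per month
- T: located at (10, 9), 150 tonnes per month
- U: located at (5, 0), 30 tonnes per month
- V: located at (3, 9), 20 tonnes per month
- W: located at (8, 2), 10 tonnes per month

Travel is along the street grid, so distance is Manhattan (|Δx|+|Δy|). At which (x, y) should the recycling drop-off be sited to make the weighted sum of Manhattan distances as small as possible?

(10, 9)

Manhattan distance separates: Σwᵢ(|x−xᵢ|+|y−yᵢ|) = Σwᵢ|x−xᵢ| + Σwᵢ|y−yᵢ|, so x and y are optimised independently as 1-D weighted medians.
Total weight W = 622; half = 311.
x-coordinate, sorted with cumulative weight:
  x=3 (V, w=20) cum 20
  x=5 (U, w=30) cum 50
  x=8 (R, w=12) cum 62
  x=8 (S, w=50) cum 112
  x=8 (W, w=10) cum 122
  x=10 (P, w=250) cum 372  ← median
  x=10 (T, w=150) cum 522
  x=11 (Q, w=100) cum 622
⇒ x* = 10
y-coordinate, sorted with cumulative weight:
  y=0 (U, w=30) cum 30
  y=2 (W, w=10) cum 40
  y=4 (R, w=12) cum 52
  y=5 (S, w=50) cum 102
  y=7 (Q, w=100) cum 202
  y=9 (T, w=150) cum 352  ← median
  y=9 (V, w=20) cum 372
  y=11 (P, w=250) cum 622
⇒ y* = 9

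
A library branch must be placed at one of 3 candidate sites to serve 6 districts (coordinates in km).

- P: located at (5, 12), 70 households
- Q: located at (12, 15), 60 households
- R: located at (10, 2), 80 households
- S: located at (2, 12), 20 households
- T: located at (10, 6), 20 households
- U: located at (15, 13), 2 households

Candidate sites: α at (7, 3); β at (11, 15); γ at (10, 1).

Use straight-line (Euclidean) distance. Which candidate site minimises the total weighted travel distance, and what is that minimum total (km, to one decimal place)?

β, total 1952.4 km

Total weighted distance at each candidate:
  α (7, 3): total = 1994.7
  β (11, 15): total = 1952.4
  γ (10, 1): total = 2172.4
Minimum is at β with total 1952.4 km.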